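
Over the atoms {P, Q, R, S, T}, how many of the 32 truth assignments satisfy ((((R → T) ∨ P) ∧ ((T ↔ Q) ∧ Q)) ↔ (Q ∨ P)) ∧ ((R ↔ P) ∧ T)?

6

Initial set: {(((((R → T) ∨ P) ∧ ((T ↔ Q) ∧ Q)) ↔ (Q ∨ P)) ∧ ((R ↔ P) ∧ T))}.
(((((R → T) ∨ P) ∧ ((T ↔ Q) ∧ Q)) ↔ (Q ∨ P)) ∧ ((R ↔ P) ∧ T)): α-rule — add ((((R → T) ∨ P) ∧ ((T ↔ Q) ∧ Q)) ↔ (Q ∨ P)), ((R ↔ P) ∧ T).
((R ↔ P) ∧ T): α-rule — add (R ↔ P), T.
((((R → T) ∨ P) ∧ ((T ↔ Q) ∧ Q)) ↔ (Q ∨ P)): β-rule — branch into (((R → T) ∨ P) ∧ ((T ↔ Q) ∧ Q)), (Q ∨ P)  //  ¬(((R → T) ∨ P) ∧ ((T ↔ Q) ∧ Q)), ¬(Q ∨ P).
  branch 1 (add (((R → T) ∨ P) ∧ ((T ↔ Q) ∧ Q)), (Q ∨ P)):
    (((R → T) ∨ P) ∧ ((T ↔ Q) ∧ Q)): α-rule — add ((R → T) ∨ P), ((T ↔ Q) ∧ Q).
    ((T ↔ Q) ∧ Q): α-rule — add (T ↔ Q), Q.
    (R ↔ P): β-rule — branch into R, P  //  ¬R, ¬P.
      branch 1.1 (add R, P):
        (Q ∨ P): β-rule — branch into Q  //  P.
          branch 1.1.1 (add Q):
            ((R → T) ∨ P): β-rule — branch into (R → T)  //  P.
              branch 1.1.1.1 (add (R → T)):
                (T ↔ Q): β-rule — branch into T, Q  //  ¬T, ¬Q.
                  branch 1.1.1.1.1 (add T, Q):
                    (R → T): β-rule — branch into ¬R  //  T.
                      branch 1.1.1.1.1.1 (add ¬R):
                        × closes — contains both R and ¬R.
                      branch 1.1.1.1.1.2 (add T):
                        ○ open, literals {P=1, Q=1, R=1, T=1}.
                  branch 1.1.1.1.2 (add ¬T, ¬Q):
                    × closes — contains both T and ¬T.
              branch 1.1.1.2 (add P):
                (T ↔ Q): β-rule — branch into T, Q  //  ¬T, ¬Q.
                  branch 1.1.1.2.1 (add T, Q):
                    ○ open, literals {P=1, Q=1, R=1, T=1}.
                  branch 1.1.1.2.2 (add ¬T, ¬Q):
                    × closes — contains both T and ¬T.
          branch 1.1.2 (add P):
            ((R → T) ∨ P): β-rule — branch into (R → T)  //  P.
              branch 1.1.2.1 (add (R → T)):
                (T ↔ Q): β-rule — branch into T, Q  //  ¬T, ¬Q.
                  branch 1.1.2.1.1 (add T, Q):
                    (R → T): β-rule — branch into ¬R  //  T.
                      branch 1.1.2.1.1.1 (add ¬R):
                        × closes — contains both R and ¬R.
                      branch 1.1.2.1.1.2 (add T):
                        ○ open, literals {P=1, Q=1, R=1, T=1}.
                  branch 1.1.2.1.2 (add ¬T, ¬Q):
                    × closes — contains both T and ¬T.
              branch 1.1.2.2 (add P):
                (T ↔ Q): β-rule — branch into T, Q  //  ¬T, ¬Q.
                  branch 1.1.2.2.1 (add T, Q):
                    ○ open, literals {P=1, Q=1, R=1, T=1}.
                  branch 1.1.2.2.2 (add ¬T, ¬Q):
                    × closes — contains both T and ¬T.
      branch 1.2 (add ¬R, ¬P):
        (Q ∨ P): β-rule — branch into Q  //  P.
          branch 1.2.1 (add Q):
            ((R → T) ∨ P): β-rule — branch into (R → T)  //  P.
              branch 1.2.1.1 (add (R → T)):
                (T ↔ Q): β-rule — branch into T, Q  //  ¬T, ¬Q.
                  branch 1.2.1.1.1 (add T, Q):
                    (R → T): β-rule — branch into ¬R  //  T.
                      branch 1.2.1.1.1.1 (add ¬R):
                        ○ open, literals {P=0, Q=1, R=0, T=1}.
                      branch 1.2.1.1.1.2 (add T):
                        ○ open, literals {P=0, Q=1, R=0, T=1}.
                  branch 1.2.1.1.2 (add ¬T, ¬Q):
                    × closes — contains both T and ¬T.
              branch 1.2.1.2 (add P):
                × closes — contains both P and ¬P.
          branch 1.2.2 (add P):
            × closes — contains both P and ¬P.
  branch 2 (add ¬(((R → T) ∨ P) ∧ ((T ↔ Q) ∧ Q)), ¬(Q ∨ P)):
    ¬(Q ∨ P): α-rule — add ¬Q, ¬P.
    (R ↔ P): β-rule — branch into R, P  //  ¬R, ¬P.
      branch 2.1 (add R, P):
        × closes — contains both P and ¬P.
      branch 2.2 (add ¬R, ¬P):
        ¬(((R → T) ∨ P) ∧ ((T ↔ Q) ∧ Q)): β-rule — branch into ¬((R → T) ∨ P)  //  ¬((T ↔ Q) ∧ Q).
          branch 2.2.1 (add ¬((R → T) ∨ P)):
            ¬((R → T) ∨ P): α-rule — add ¬(R → T), ¬P.
            ¬(R → T): α-rule — add R, ¬T.
            × closes — contains both R and ¬R.
          branch 2.2.2 (add ¬((T ↔ Q) ∧ Q)):
            ¬((T ↔ Q) ∧ Q): β-rule — branch into ¬(T ↔ Q)  //  ¬Q.
              branch 2.2.2.1 (add ¬(T ↔ Q)):
                ¬(T ↔ Q): β-rule — branch into T, ¬Q  //  ¬T, Q.
                  branch 2.2.2.1.1 (add T, ¬Q):
                    ○ open, literals {P=0, Q=0, R=0, T=1}.
                  branch 2.2.2.1.2 (add ¬T, Q):
                    × closes — contains both T and ¬T.
              branch 2.2.2.2 (add ¬Q):
                ○ open, literals {P=0, Q=0, R=0, T=1}.
12 branches closed, 8 open.
Each open branch fixes some atoms; the unmentioned ones are free. Counting distinct full assignments: branch {P=1, Q=1, R=1, T=1} (S) contributes 2 new; branch {P=1, Q=1, R=1, T=1} (S) contributes 0 new; branch {P=1, Q=1, R=1, T=1} (S) contributes 0 new; branch {P=1, Q=1, R=1, T=1} (S) contributes 0 new; branch {P=0, Q=1, R=0, T=1} (S) contributes 2 new; branch {P=0, Q=1, R=0, T=1} (S) contributes 0 new; branch {P=0, Q=0, R=0, T=1} (S) contributes 2 new; branch {P=0, Q=0, R=0, T=1} (S) contributes 0 new. Total: 6.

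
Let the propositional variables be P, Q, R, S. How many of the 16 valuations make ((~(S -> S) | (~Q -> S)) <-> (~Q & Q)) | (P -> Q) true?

14

Initial set: {T (((~(S -> S) | (~Q -> S)) <-> (~Q & Q)) | (P -> Q))}.
T (((~(S -> S) | (~Q -> S)) <-> (~Q & Q)) | (P -> Q)): β-rule — branch into T ((~(S -> S) | (~Q -> S)) <-> (~Q & Q))  //  T (P -> Q).
  branch 1 (add T ((~(S -> S) | (~Q -> S)) <-> (~Q & Q))):
    T ((~(S -> S) | (~Q -> S)) <-> (~Q & Q)): β-rule — branch into T (~(S -> S) | (~Q -> S)), T (~Q & Q)  //  F (~(S -> S) | (~Q -> S)), F (~Q & Q).
      branch 1.1 (add T (~(S -> S) | (~Q -> S)), T (~Q & Q)):
        T (~Q & Q): α-rule — add T ~Q, T Q.
        × closes — contains both Q and ~Q.
      branch 1.2 (add F (~(S -> S) | (~Q -> S)), F (~Q & Q)):
        F (~(S -> S) | (~Q -> S)): α-rule — add F ~(S -> S), F (~Q -> S).
        F (~Q -> S): α-rule — add T ~Q, F S.
        F (~Q & Q): β-rule — branch into F ~Q  //  F Q.
          branch 1.2.1 (add F ~Q):
            × closes — contains both Q and ~Q.
          branch 1.2.2 (add F Q):
            F ~(S -> S): β-rule — branch into F S  //  T S.
              branch 1.2.2.1 (add F S):
                ○ open, literals {Q=F, S=F}.
              branch 1.2.2.2 (add T S):
                × closes — contains both S and ~S.
  branch 2 (add T (P -> Q)):
    T (P -> Q): β-rule — branch into F P  //  T Q.
      branch 2.1 (add F P):
        ○ open, literals {P=F}.
      branch 2.2 (add T Q):
        ○ open, literals {Q=T}.
3 branches closed, 3 open.
Each open branch fixes some atoms; the unmentioned ones are free. Counting distinct full assignments: branch {Q=F, S=F} (P, R) contributes 4 new; branch {P=F} (Q, R, S) contributes 6 new; branch {Q=T} (P, R, S) contributes 4 new. Total: 14.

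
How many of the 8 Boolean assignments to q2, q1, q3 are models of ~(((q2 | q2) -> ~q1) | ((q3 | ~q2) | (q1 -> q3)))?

1

Initial set: {T ~(((q2 | q2) -> ~q1) | ((q3 | ~q2) | (q1 -> q3)))}.
T ~(((q2 | q2) -> ~q1) | ((q3 | ~q2) | (q1 -> q3))): α-rule — add F ((q2 | q2) -> ~q1), F ((q3 | ~q2) | (q1 -> q3)).
F ((q2 | q2) -> ~q1): α-rule — add T (q2 | q2), F ~q1.
F ((q3 | ~q2) | (q1 -> q3)): α-rule — add F (q3 | ~q2), F (q1 -> q3).
F (q3 | ~q2): α-rule — add F q3, F ~q2.
F (q1 -> q3): α-rule — add T q1, F q3.
T (q2 | q2): β-rule — branch into T q2  //  T q2.
  branch 1 (add T q2):
    ○ open, literals {q1=true, q2=true, q3=false}.
  branch 2 (add T q2):
    ○ open, literals {q1=true, q2=true, q3=false}.
0 branches closed, 2 open.
Each open branch fixes some atoms; the unmentioned ones are free. Counting distinct full assignments: branch {q1=true, q2=true, q3=false} (none free) contributes 1 new; branch {q1=true, q2=true, q3=false} (none free) contributes 0 new. Total: 1.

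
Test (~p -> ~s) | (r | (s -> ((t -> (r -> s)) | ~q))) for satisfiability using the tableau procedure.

Satisfiable

Initial set: {((~p -> ~s) | (r | (s -> ((t -> (r -> s)) | ~q))))}.
((~p -> ~s) | (r | (s -> ((t -> (r -> s)) | ~q)))): β-rule — branch into (~p -> ~s)  //  (r | (s -> ((t -> (r -> s)) | ~q))).
  branch 1 (add (~p -> ~s)):
    (~p -> ~s): β-rule — branch into ~~p  //  ~s.
      branch 1.1 (add ~~p):
        ○ open, literals {p=true}.
      branch 1.2 (add ~s):
        ○ open, literals {s=false}.
  branch 2 (add (r | (s -> ((t -> (r -> s)) | ~q)))):
    (r | (s -> ((t -> (r -> s)) | ~q))): β-rule — branch into r  //  (s -> ((t -> (r -> s)) | ~q)).
      branch 2.1 (add r):
        ○ open, literals {r=true}.
      branch 2.2 (add (s -> ((t -> (r -> s)) | ~q))):
        (s -> ((t -> (r -> s)) | ~q)): β-rule — branch into ~s  //  ((t -> (r -> s)) | ~q).
          branch 2.2.1 (add ~s):
            ○ open, literals {s=false}.
          branch 2.2.2 (add ((t -> (r -> s)) | ~q)):
            ((t -> (r -> s)) | ~q): β-rule — branch into (t -> (r -> s))  //  ~q.
              branch 2.2.2.1 (add (t -> (r -> s))):
                (t -> (r -> s)): β-rule — branch into ~t  //  (r -> s).
                  branch 2.2.2.1.1 (add ~t):
                    ○ open, literals {t=false}.
                  branch 2.2.2.1.2 (add (r -> s)):
                    (r -> s): β-rule — branch into ~r  //  s.
                      branch 2.2.2.1.2.1 (add ~r):
                        ○ open, literals {r=false}.
                      branch 2.2.2.1.2.2 (add s):
                        ○ open, literals {s=true}.
              branch 2.2.2.2 (add ~q):
                ○ open, literals {q=false}.
0 branches closed, 8 open.
An open branch gives a satisfying assignment: p=true.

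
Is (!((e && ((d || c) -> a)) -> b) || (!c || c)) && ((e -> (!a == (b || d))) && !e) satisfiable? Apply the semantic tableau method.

Initial set: {((!((e && ((d || c) -> a)) -> b) || (!c || c)) && ((e -> (!a == (b || d))) && !e))}.
((!((e && ((d || c) -> a)) -> b) || (!c || c)) && ((e -> (!a == (b || d))) && !e)): α-rule — add (!((e && ((d || c) -> a)) -> b) || (!c || c)), ((e -> (!a == (b || d))) && !e).
((e -> (!a == (b || d))) && !e): α-rule — add (e -> (!a == (b || d))), !e.
(!((e && ((d || c) -> a)) -> b) || (!c || c)): β-rule — branch into !((e && ((d || c) -> a)) -> b)  //  (!c || c).
  branch 1 (add !((e && ((d || c) -> a)) -> b)):
    !((e && ((d || c) -> a)) -> b): α-rule — add (e && ((d || c) -> a)), !b.
    (e && ((d || c) -> a)): α-rule — add e, ((d || c) -> a).
    × closes — contains both e and !e.
  branch 2 (add (!c || c)):
    (e -> (!a == (b || d))): β-rule — branch into !e  //  (!a == (b || d)).
      branch 2.1 (add !e):
        (!c || c): β-rule — branch into !c  //  c.
          branch 2.1.1 (add !c):
            ○ open, literals {c=F, e=F}.
          branch 2.1.2 (add c):
            ○ open, literals {c=T, e=F}.
      branch 2.2 (add (!a == (b || d))):
        (!c || c): β-rule — branch into !c  //  c.
          branch 2.2.1 (add !c):
            (!a == (b || d)): β-rule — branch into !a, (b || d)  //  !!a, !(b || d).
              branch 2.2.1.1 (add !a, (b || d)):
                (b || d): β-rule — branch into b  //  d.
                  branch 2.2.1.1.1 (add b):
                    ○ open, literals {a=F, b=T, c=F, e=F}.
                  branch 2.2.1.1.2 (add d):
                    ○ open, literals {a=F, c=F, d=T, e=F}.
              branch 2.2.1.2 (add !!a, !(b || d)):
                !(b || d): α-rule — add !b, !d.
                ○ open, literals {a=T, b=F, c=F, d=F, e=F}.
          branch 2.2.2 (add c):
            (!a == (b || d)): β-rule — branch into !a, (b || d)  //  !!a, !(b || d).
              branch 2.2.2.1 (add !a, (b || d)):
                (b || d): β-rule — branch into b  //  d.
                  branch 2.2.2.1.1 (add b):
                    ○ open, literals {a=F, b=T, c=T, e=F}.
                  branch 2.2.2.1.2 (add d):
                    ○ open, literals {a=F, c=T, d=T, e=F}.
              branch 2.2.2.2 (add !!a, !(b || d)):
                !(b || d): α-rule — add !b, !d.
                ○ open, literals {a=T, b=F, c=T, d=F, e=F}.
1 branch closed, 8 open.
An open branch gives a satisfying assignment: c=F, e=F.

Satisfiable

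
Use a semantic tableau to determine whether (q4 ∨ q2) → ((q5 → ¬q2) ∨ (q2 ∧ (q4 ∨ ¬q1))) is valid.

Assume the negation and expand:
Initial set: {¬((q4 ∨ q2) → ((q5 → ¬q2) ∨ (q2 ∧ (q4 ∨ ¬q1))))}.
¬((q4 ∨ q2) → ((q5 → ¬q2) ∨ (q2 ∧ (q4 ∨ ¬q1)))): α-rule — add (q4 ∨ q2), ¬((q5 → ¬q2) ∨ (q2 ∧ (q4 ∨ ¬q1))).
¬((q5 → ¬q2) ∨ (q2 ∧ (q4 ∨ ¬q1))): α-rule — add ¬(q5 → ¬q2), ¬(q2 ∧ (q4 ∨ ¬q1)).
¬(q5 → ¬q2): α-rule — add q5, ¬¬q2.
(q4 ∨ q2): β-rule — branch into q4  //  q2.
  branch 1 (add q4):
    ¬(q2 ∧ (q4 ∨ ¬q1)): β-rule — branch into ¬q2  //  ¬(q4 ∨ ¬q1).
      branch 1.1 (add ¬q2):
        × closes — contains both q2 and ¬q2.
      branch 1.2 (add ¬(q4 ∨ ¬q1)):
        ¬(q4 ∨ ¬q1): α-rule — add ¬q4, ¬¬q1.
        × closes — contains both q4 and ¬q4.
  branch 2 (add q2):
    ¬(q2 ∧ (q4 ∨ ¬q1)): β-rule — branch into ¬q2  //  ¬(q4 ∨ ¬q1).
      branch 2.1 (add ¬q2):
        × closes — contains both q2 and ¬q2.
      branch 2.2 (add ¬(q4 ∨ ¬q1)):
        ¬(q4 ∨ ¬q1): α-rule — add ¬q4, ¬¬q1.
        ○ open, literals {q1=1, q2=1, q4=0, q5=1}.
3 branches closed, 1 open.
An open branch gives a countermodel: q1=1, q2=1, q4=0, q5=1 (unmentioned atoms arbitrary); under it the original formula is false.

Not valid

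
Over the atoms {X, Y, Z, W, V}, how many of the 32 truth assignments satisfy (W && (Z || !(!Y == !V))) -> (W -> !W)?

Initial set: {T ((W && (Z || !(!Y == !V))) -> (W -> !W))}.
T ((W && (Z || !(!Y == !V))) -> (W -> !W)): β-rule — branch into F (W && (Z || !(!Y == !V)))  //  T (W -> !W).
  branch 1 (add F (W && (Z || !(!Y == !V)))):
    F (W && (Z || !(!Y == !V))): β-rule — branch into F W  //  F (Z || !(!Y == !V)).
      branch 1.1 (add F W):
        ○ open, literals {W=0}.
      branch 1.2 (add F (Z || !(!Y == !V))):
        F (Z || !(!Y == !V)): α-rule — add F Z, F !(!Y == !V).
        F !(!Y == !V): β-rule — branch into T !Y, T !V  //  F !Y, F !V.
          branch 1.2.1 (add T !Y, T !V):
            ○ open, literals {V=0, Y=0, Z=0}.
          branch 1.2.2 (add F !Y, F !V):
            ○ open, literals {V=1, Y=1, Z=0}.
  branch 2 (add T (W -> !W)):
    T (W -> !W): β-rule — branch into F W  //  T !W.
      branch 2.1 (add F W):
        ○ open, literals {W=0}.
      branch 2.2 (add T !W):
        ○ open, literals {W=0}.
0 branches closed, 5 open.
Each open branch fixes some atoms; the unmentioned ones are free. Counting distinct full assignments: branch {W=0} (X, Y, Z, V) contributes 16 new; branch {V=0, Y=0, Z=0} (X, W) contributes 2 new; branch {V=1, Y=1, Z=0} (X, W) contributes 2 new; branch {W=0} (X, Y, Z, V) contributes 0 new; branch {W=0} (X, Y, Z, V) contributes 0 new. Total: 20.

20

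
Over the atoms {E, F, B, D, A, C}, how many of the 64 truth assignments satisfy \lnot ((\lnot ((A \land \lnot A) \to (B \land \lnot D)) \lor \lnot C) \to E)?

16

Initial set: {\lnot ((\lnot ((A \land \lnot A) \to (B \land \lnot D)) \lor \lnot C) \to E)}.
\lnot ((\lnot ((A \land \lnot A) \to (B \land \lnot D)) \lor \lnot C) \to E): α-rule — add (\lnot ((A \land \lnot A) \to (B \land \lnot D)) \lor \lnot C), \lnot E.
(\lnot ((A \land \lnot A) \to (B \land \lnot D)) \lor \lnot C): β-rule — branch into \lnot ((A \land \lnot A) \to (B \land \lnot D))  //  \lnot C.
  branch 1 (add \lnot ((A \land \lnot A) \to (B \land \lnot D))):
    \lnot ((A \land \lnot A) \to (B \land \lnot D)): α-rule — add (A \land \lnot A), \lnot (B \land \lnot D).
    (A \land \lnot A): α-rule — add A, \lnot A.
    × closes — contains both A and \lnot A.
  branch 2 (add \lnot C):
    ○ open, literals {C=F, E=F}.
1 branch closed, 1 open.
Each open branch fixes some atoms; the unmentioned ones are free. Counting distinct full assignments: branch {C=F, E=F} (F, B, D, A) contributes 16 new. Total: 16.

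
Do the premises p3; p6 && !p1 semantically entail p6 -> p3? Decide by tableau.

Initial set: {T p3; T (p6 && !p1); F (p6 -> p3)}.
T (p6 && !p1): α-rule — add T p6, T !p1.
F (p6 -> p3): α-rule — add T p6, F p3.
× closes — contains both p3 and !p3.
All 1 branch closes.
Every branch closed, so the premises entail the conclusion.

Yes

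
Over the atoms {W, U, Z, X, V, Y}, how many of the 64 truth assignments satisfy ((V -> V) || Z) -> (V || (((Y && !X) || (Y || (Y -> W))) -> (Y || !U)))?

56

Initial set: {T (((V -> V) || Z) -> (V || (((Y && !X) || (Y || (Y -> W))) -> (Y || !U))))}.
T (((V -> V) || Z) -> (V || (((Y && !X) || (Y || (Y -> W))) -> (Y || !U)))): β-rule — branch into F ((V -> V) || Z)  //  T (V || (((Y && !X) || (Y || (Y -> W))) -> (Y || !U))).
  branch 1 (add F ((V -> V) || Z)):
    F ((V -> V) || Z): α-rule — add F (V -> V), F Z.
    F (V -> V): α-rule — add T V, F V.
    × closes — contains both V and !V.
  branch 2 (add T (V || (((Y && !X) || (Y || (Y -> W))) -> (Y || !U)))):
    T (V || (((Y && !X) || (Y || (Y -> W))) -> (Y || !U))): β-rule — branch into T V  //  T (((Y && !X) || (Y || (Y -> W))) -> (Y || !U)).
      branch 2.1 (add T V):
        ○ open, literals {V=T}.
      branch 2.2 (add T (((Y && !X) || (Y || (Y -> W))) -> (Y || !U))):
        T (((Y && !X) || (Y || (Y -> W))) -> (Y || !U)): β-rule — branch into F ((Y && !X) || (Y || (Y -> W)))  //  T (Y || !U).
          branch 2.2.1 (add F ((Y && !X) || (Y || (Y -> W)))):
            F ((Y && !X) || (Y || (Y -> W))): α-rule — add F (Y && !X), F (Y || (Y -> W)).
            F (Y || (Y -> W)): α-rule — add F Y, F (Y -> W).
            F (Y -> W): α-rule — add T Y, F W.
            × closes — contains both Y and !Y.
          branch 2.2.2 (add T (Y || !U)):
            T (Y || !U): β-rule — branch into T Y  //  T !U.
              branch 2.2.2.1 (add T Y):
                ○ open, literals {Y=T}.
              branch 2.2.2.2 (add T !U):
                ○ open, literals {U=F}.
2 branches closed, 3 open.
Each open branch fixes some atoms; the unmentioned ones are free. Counting distinct full assignments: branch {V=T} (W, U, Z, X, Y) contributes 32 new; branch {Y=T} (W, U, Z, X, V) contributes 16 new; branch {U=F} (W, Z, X, V, Y) contributes 8 new. Total: 56.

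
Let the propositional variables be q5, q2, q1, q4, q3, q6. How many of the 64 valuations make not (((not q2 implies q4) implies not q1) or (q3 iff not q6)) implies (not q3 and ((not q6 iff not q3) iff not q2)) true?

Initial set: {(not (((not q2 implies q4) implies not q1) or (q3 iff not q6)) implies (not q3 and ((not q6 iff not q3) iff not q2)))}.
(not (((not q2 implies q4) implies not q1) or (q3 iff not q6)) implies (not q3 and ((not q6 iff not q3) iff not q2))): β-rule — branch into not not (((not q2 implies q4) implies not q1) or (q3 iff not q6))  //  (not q3 and ((not q6 iff not q3) iff not q2)).
  branch 1 (add not not (((not q2 implies q4) implies not q1) or (q3 iff not q6))):
    not not (((not q2 implies q4) implies not q1) or (q3 iff not q6)): β-rule — branch into ((not q2 implies q4) implies not q1)  //  (q3 iff not q6).
      branch 1.1 (add ((not q2 implies q4) implies not q1)):
        ((not q2 implies q4) implies not q1): β-rule — branch into not (not q2 implies q4)  //  not q1.
          branch 1.1.1 (add not (not q2 implies q4)):
            not (not q2 implies q4): α-rule — add not q2, not q4.
            ○ open, literals {q2=false, q4=false}.
          branch 1.1.2 (add not q1):
            ○ open, literals {q1=false}.
      branch 1.2 (add (q3 iff not q6)):
        (q3 iff not q6): β-rule — branch into q3, not q6  //  not q3, not not q6.
          branch 1.2.1 (add q3, not q6):
            ○ open, literals {q3=true, q6=false}.
          branch 1.2.2 (add not q3, not not q6):
            ○ open, literals {q3=false, q6=true}.
  branch 2 (add (not q3 and ((not q6 iff not q3) iff not q2))):
    (not q3 and ((not q6 iff not q3) iff not q2)): α-rule — add not q3, ((not q6 iff not q3) iff not q2).
    ((not q6 iff not q3) iff not q2): β-rule — branch into (not q6 iff not q3), not q2  //  not (not q6 iff not q3), not not q2.
      branch 2.1 (add (not q6 iff not q3), not q2):
        (not q6 iff not q3): β-rule — branch into not q6, not q3  //  not not q6, not not q3.
          branch 2.1.1 (add not q6, not q3):
            ○ open, literals {q2=false, q3=false, q6=false}.
          branch 2.1.2 (add not not q6, not not q3):
            × closes — contains both q3 and not q3.
      branch 2.2 (add not (not q6 iff not q3), not not q2):
        not (not q6 iff not q3): β-rule — branch into not q6, not not q3  //  not not q6, not q3.
          branch 2.2.1 (add not q6, not not q3):
            × closes — contains both q3 and not q3.
          branch 2.2.2 (add not not q6, not q3):
            ○ open, literals {q2=true, q3=false, q6=true}.
2 branches closed, 6 open.
Each open branch fixes some atoms; the unmentioned ones are free. Counting distinct full assignments: branch {q2=false, q4=false} (q5, q1, q3, q6) contributes 16 new; branch {q1=false} (q5, q2, q4, q3, q6) contributes 24 new; branch {q3=true, q6=false} (q5, q2, q1, q4) contributes 6 new; branch {q3=false, q6=true} (q5, q2, q1, q4) contributes 6 new; branch {q2=false, q3=false, q6=false} (q5, q1, q4) contributes 2 new; branch {q2=true, q3=false, q6=true} (q5, q1, q4) contributes 0 new. Total: 54.

54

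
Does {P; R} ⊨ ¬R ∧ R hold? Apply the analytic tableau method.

Initial set: {T P; T R; F (¬R ∧ R)}.
F (¬R ∧ R): β-rule — branch into F ¬R  //  F R.
  branch 1 (add F ¬R):
    ○ open, literals {P=1, R=1}.
  branch 2 (add F R):
    × closes — contains both R and ¬R.
1 branch closed, 1 open.
An open branch gives a countermodel: P=1, R=1 (unmentioned atoms arbitrary); the premises hold there but the conclusion fails.

No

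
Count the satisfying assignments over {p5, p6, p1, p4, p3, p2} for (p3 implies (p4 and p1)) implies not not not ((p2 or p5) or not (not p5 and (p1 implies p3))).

30

Initial set: {((p3 implies (p4 and p1)) implies not not not ((p2 or p5) or not (not p5 and (p1 implies p3))))}.
((p3 implies (p4 and p1)) implies not not not ((p2 or p5) or not (not p5 and (p1 implies p3)))): β-rule — branch into not (p3 implies (p4 and p1))  //  not not not ((p2 or p5) or not (not p5 and (p1 implies p3))).
  branch 1 (add not (p3 implies (p4 and p1))):
    not (p3 implies (p4 and p1)): α-rule — add p3, not (p4 and p1).
    not (p4 and p1): β-rule — branch into not p4  //  not p1.
      branch 1.1 (add not p4):
        ○ open, literals {p3=T, p4=F}.
      branch 1.2 (add not p1):
        ○ open, literals {p1=F, p3=T}.
  branch 2 (add not not not ((p2 or p5) or not (not p5 and (p1 implies p3)))):
    not not not ((p2 or p5) or not (not p5 and (p1 implies p3))): drop double negation, giving not ((p2 or p5) or not (not p5 and (p1 implies p3))).
    not ((p2 or p5) or not (not p5 and (p1 implies p3))): α-rule — add not (p2 or p5), not not (not p5 and (p1 implies p3)).
    not (p2 or p5): α-rule — add not p2, not p5.
    not not (not p5 and (p1 implies p3)): α-rule — add not p5, (p1 implies p3).
    (p1 implies p3): β-rule — branch into not p1  //  p3.
      branch 2.1 (add not p1):
        ○ open, literals {p1=F, p2=F, p5=F}.
      branch 2.2 (add p3):
        ○ open, literals {p2=F, p3=T, p5=F}.
0 branches closed, 4 open.
Each open branch fixes some atoms; the unmentioned ones are free. Counting distinct full assignments: branch {p3=T, p4=F} (p5, p6, p1, p2) contributes 16 new; branch {p1=F, p3=T} (p5, p6, p4, p2) contributes 8 new; branch {p1=F, p2=F, p5=F} (p6, p4, p3) contributes 4 new; branch {p2=F, p3=T, p5=F} (p6, p1, p4) contributes 2 new. Total: 30.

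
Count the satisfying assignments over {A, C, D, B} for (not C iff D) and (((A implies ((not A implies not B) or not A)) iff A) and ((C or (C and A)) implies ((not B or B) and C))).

4

Initial set: {T ((not C iff D) and (((A implies ((not A implies not B) or not A)) iff A) and ((C or (C and A)) implies ((not B or B) and C))))}.
T ((not C iff D) and (((A implies ((not A implies not B) or not A)) iff A) and ((C or (C and A)) implies ((not B or B) and C)))): α-rule — add T (not C iff D), T (((A implies ((not A implies not B) or not A)) iff A) and ((C or (C and A)) implies ((not B or B) and C))).
T (((A implies ((not A implies not B) or not A)) iff A) and ((C or (C and A)) implies ((not B or B) and C))): α-rule — add T ((A implies ((not A implies not B) or not A)) iff A), T ((C or (C and A)) implies ((not B or B) and C)).
T (not C iff D): β-rule — branch into T not C, T D  //  F not C, F D.
  branch 1 (add T not C, T D):
    T ((A implies ((not A implies not B) or not A)) iff A): β-rule — branch into T (A implies ((not A implies not B) or not A)), T A  //  F (A implies ((not A implies not B) or not A)), F A.
      branch 1.1 (add T (A implies ((not A implies not B) or not A)), T A):
        T ((C or (C and A)) implies ((not B or B) and C)): β-rule — branch into F (C or (C and A))  //  T ((not B or B) and C).
          branch 1.1.1 (add F (C or (C and A))):
            F (C or (C and A)): α-rule — add F C, F (C and A).
            T (A implies ((not A implies not B) or not A)): β-rule — branch into F A  //  T ((not A implies not B) or not A).
              branch 1.1.1.1 (add F A):
                × closes — contains both A and not A.
              branch 1.1.1.2 (add T ((not A implies not B) or not A)):
                F (C and A): β-rule — branch into F C  //  F A.
                  branch 1.1.1.2.1 (add F C):
                    T ((not A implies not B) or not A): β-rule — branch into T (not A implies not B)  //  T not A.
                      branch 1.1.1.2.1.1 (add T (not A implies not B)):
                        T (not A implies not B): β-rule — branch into F not A  //  T not B.
                          branch 1.1.1.2.1.1.1 (add F not A):
                            ○ open, literals {A=T, C=F, D=T}.
                          branch 1.1.1.2.1.1.2 (add T not B):
                            ○ open, literals {A=T, B=F, C=F, D=T}.
                      branch 1.1.1.2.1.2 (add T not A):
                        × closes — contains both A and not A.
                  branch 1.1.1.2.2 (add F A):
                    × closes — contains both A and not A.
          branch 1.1.2 (add T ((not B or B) and C)):
            T ((not B or B) and C): α-rule — add T (not B or B), T C.
            × closes — contains both C and not C.
      branch 1.2 (add F (A implies ((not A implies not B) or not A)), F A):
        F (A implies ((not A implies not B) or not A)): α-rule — add T A, F ((not A implies not B) or not A).
        × closes — contains both A and not A.
  branch 2 (add F not C, F D):
    T ((A implies ((not A implies not B) or not A)) iff A): β-rule — branch into T (A implies ((not A implies not B) or not A)), T A  //  F (A implies ((not A implies not B) or not A)), F A.
      branch 2.1 (add T (A implies ((not A implies not B) or not A)), T A):
        T ((C or (C and A)) implies ((not B or B) and C)): β-rule — branch into F (C or (C and A))  //  T ((not B or B) and C).
          branch 2.1.1 (add F (C or (C and A))):
            F (C or (C and A)): α-rule — add F C, F (C and A).
            × closes — contains both C and not C.
          branch 2.1.2 (add T ((not B or B) and C)):
            T ((not B or B) and C): α-rule — add T (not B or B), T C.
            T (A implies ((not A implies not B) or not A)): β-rule — branch into F A  //  T ((not A implies not B) or not A).
              branch 2.1.2.1 (add F A):
                × closes — contains both A and not A.
              branch 2.1.2.2 (add T ((not A implies not B) or not A)):
                T (not B or B): β-rule — branch into T not B  //  T B.
                  branch 2.1.2.2.1 (add T not B):
                    T ((not A implies not B) or not A): β-rule — branch into T (not A implies not B)  //  T not A.
                      branch 2.1.2.2.1.1 (add T (not A implies not B)):
                        T (not A implies not B): β-rule — branch into F not A  //  T not B.
                          branch 2.1.2.2.1.1.1 (add F not A):
                            ○ open, literals {A=T, B=F, C=T, D=F}.
                          branch 2.1.2.2.1.1.2 (add T not B):
                            ○ open, literals {A=T, B=F, C=T, D=F}.
                      branch 2.1.2.2.1.2 (add T not A):
                        × closes — contains both A and not A.
                  branch 2.1.2.2.2 (add T B):
                    T ((not A implies not B) or not A): β-rule — branch into T (not A implies not B)  //  T not A.
                      branch 2.1.2.2.2.1 (add T (not A implies not B)):
                        T (not A implies not B): β-rule — branch into F not A  //  T not B.
                          branch 2.1.2.2.2.1.1 (add F not A):
                            ○ open, literals {A=T, B=T, C=T, D=F}.
                          branch 2.1.2.2.2.1.2 (add T not B):
                            × closes — contains both B and not B.
                      branch 2.1.2.2.2.2 (add T not A):
                        × closes — contains both A and not A.
      branch 2.2 (add F (A implies ((not A implies not B) or not A)), F A):
        F (A implies ((not A implies not B) or not A)): α-rule — add T A, F ((not A implies not B) or not A).
        × closes — contains both A and not A.
11 branches closed, 5 open.
Each open branch fixes some atoms; the unmentioned ones are free. Counting distinct full assignments: branch {A=T, C=F, D=T} (B) contributes 2 new; branch {A=T, B=F, C=F, D=T} (none free) contributes 0 new; branch {A=T, B=F, C=T, D=F} (none free) contributes 1 new; branch {A=T, B=F, C=T, D=F} (none free) contributes 0 new; branch {A=T, B=T, C=T, D=F} (none free) contributes 1 new. Total: 4.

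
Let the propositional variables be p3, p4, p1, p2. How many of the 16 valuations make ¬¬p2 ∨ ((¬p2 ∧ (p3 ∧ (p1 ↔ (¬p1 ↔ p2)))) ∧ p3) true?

12

Initial set: {T (¬¬p2 ∨ ((¬p2 ∧ (p3 ∧ (p1 ↔ (¬p1 ↔ p2)))) ∧ p3))}.
T (¬¬p2 ∨ ((¬p2 ∧ (p3 ∧ (p1 ↔ (¬p1 ↔ p2)))) ∧ p3)): β-rule — branch into T ¬¬p2  //  T ((¬p2 ∧ (p3 ∧ (p1 ↔ (¬p1 ↔ p2)))) ∧ p3).
  branch 1 (add T ¬¬p2):
    T ¬¬p2: drop double negation, giving T p2.
    ○ open, literals {p2=T}.
  branch 2 (add T ((¬p2 ∧ (p3 ∧ (p1 ↔ (¬p1 ↔ p2)))) ∧ p3)):
    T ((¬p2 ∧ (p3 ∧ (p1 ↔ (¬p1 ↔ p2)))) ∧ p3): α-rule — add T (¬p2 ∧ (p3 ∧ (p1 ↔ (¬p1 ↔ p2)))), T p3.
    T (¬p2 ∧ (p3 ∧ (p1 ↔ (¬p1 ↔ p2)))): α-rule — add T ¬p2, T (p3 ∧ (p1 ↔ (¬p1 ↔ p2))).
    T (p3 ∧ (p1 ↔ (¬p1 ↔ p2))): α-rule — add T p3, T (p1 ↔ (¬p1 ↔ p2)).
    T (p1 ↔ (¬p1 ↔ p2)): β-rule — branch into T p1, T (¬p1 ↔ p2)  //  F p1, F (¬p1 ↔ p2).
      branch 2.1 (add T p1, T (¬p1 ↔ p2)):
        T (¬p1 ↔ p2): β-rule — branch into T ¬p1, T p2  //  F ¬p1, F p2.
          branch 2.1.1 (add T ¬p1, T p2):
            × closes — contains both p1 and ¬p1.
          branch 2.1.2 (add F ¬p1, F p2):
            ○ open, literals {p1=T, p2=F, p3=T}.
      branch 2.2 (add F p1, F (¬p1 ↔ p2)):
        F (¬p1 ↔ p2): β-rule — branch into T ¬p1, F p2  //  F ¬p1, T p2.
          branch 2.2.1 (add T ¬p1, F p2):
            ○ open, literals {p1=F, p2=F, p3=T}.
          branch 2.2.2 (add F ¬p1, T p2):
            × closes — contains both p1 and ¬p1.
2 branches closed, 3 open.
Each open branch fixes some atoms; the unmentioned ones are free. Counting distinct full assignments: branch {p2=T} (p3, p4, p1) contributes 8 new; branch {p1=T, p2=F, p3=T} (p4) contributes 2 new; branch {p1=F, p2=F, p3=T} (p4) contributes 2 new. Total: 12.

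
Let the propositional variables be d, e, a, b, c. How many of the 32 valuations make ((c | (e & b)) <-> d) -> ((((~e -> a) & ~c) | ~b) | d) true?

31

Initial set: {(((c | (e & b)) <-> d) -> ((((~e -> a) & ~c) | ~b) | d))}.
(((c | (e & b)) <-> d) -> ((((~e -> a) & ~c) | ~b) | d)): β-rule — branch into ~((c | (e & b)) <-> d)  //  ((((~e -> a) & ~c) | ~b) | d).
  branch 1 (add ~((c | (e & b)) <-> d)):
    ~((c | (e & b)) <-> d): β-rule — branch into (c | (e & b)), ~d  //  ~(c | (e & b)), d.
      branch 1.1 (add (c | (e & b)), ~d):
        (c | (e & b)): β-rule — branch into c  //  (e & b).
          branch 1.1.1 (add c):
            ○ open, literals {c=true, d=false}.
          branch 1.1.2 (add (e & b)):
            (e & b): α-rule — add e, b.
            ○ open, literals {b=true, d=false, e=true}.
      branch 1.2 (add ~(c | (e & b)), d):
        ~(c | (e & b)): α-rule — add ~c, ~(e & b).
        ~(e & b): β-rule — branch into ~e  //  ~b.
          branch 1.2.1 (add ~e):
            ○ open, literals {c=false, d=true, e=false}.
          branch 1.2.2 (add ~b):
            ○ open, literals {b=false, c=false, d=true}.
  branch 2 (add ((((~e -> a) & ~c) | ~b) | d)):
    ((((~e -> a) & ~c) | ~b) | d): β-rule — branch into (((~e -> a) & ~c) | ~b)  //  d.
      branch 2.1 (add (((~e -> a) & ~c) | ~b)):
        (((~e -> a) & ~c) | ~b): β-rule — branch into ((~e -> a) & ~c)  //  ~b.
          branch 2.1.1 (add ((~e -> a) & ~c)):
            ((~e -> a) & ~c): α-rule — add (~e -> a), ~c.
            (~e -> a): β-rule — branch into ~~e  //  a.
              branch 2.1.1.1 (add ~~e):
                ○ open, literals {c=false, e=true}.
              branch 2.1.1.2 (add a):
                ○ open, literals {a=true, c=false}.
          branch 2.1.2 (add ~b):
            ○ open, literals {b=false}.
      branch 2.2 (add d):
        ○ open, literals {d=true}.
0 branches closed, 8 open.
Each open branch fixes some atoms; the unmentioned ones are free. Counting distinct full assignments: branch {c=true, d=false} (e, a, b) contributes 8 new; branch {b=true, d=false, e=true} (a, c) contributes 2 new; branch {c=false, d=true, e=false} (a, b) contributes 4 new; branch {b=false, c=false, d=true} (e, a) contributes 2 new; branch {c=false, e=true} (d, a, b) contributes 4 new; branch {a=true, c=false} (d, e, b) contributes 2 new; branch {b=false} (d, e, a, c) contributes 5 new; branch {d=true} (e, a, b, c) contributes 4 new. Total: 31.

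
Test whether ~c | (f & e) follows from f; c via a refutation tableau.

No

Initial set: {T f; T c; F (~c | (f & e))}.
F (~c | (f & e)): α-rule — add F ~c, F (f & e).
F (f & e): β-rule — branch into F f  //  F e.
  branch 1 (add F f):
    × closes — contains both f and ~f.
  branch 2 (add F e):
    ○ open, literals {c=true, e=false, f=true}.
1 branch closed, 1 open.
An open branch gives a countermodel: c=true, e=false, f=true (unmentioned atoms arbitrary); the premises hold there but the conclusion fails.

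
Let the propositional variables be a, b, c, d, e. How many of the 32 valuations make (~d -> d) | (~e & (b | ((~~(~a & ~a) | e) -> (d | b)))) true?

22

Initial set: {((~d -> d) | (~e & (b | ((~~(~a & ~a) | e) -> (d | b)))))}.
((~d -> d) | (~e & (b | ((~~(~a & ~a) | e) -> (d | b))))): β-rule — branch into (~d -> d)  //  (~e & (b | ((~~(~a & ~a) | e) -> (d | b)))).
  branch 1 (add (~d -> d)):
    (~d -> d): β-rule — branch into ~~d  //  d.
      branch 1.1 (add ~~d):
        ○ open, literals {d=T}.
      branch 1.2 (add d):
        ○ open, literals {d=T}.
  branch 2 (add (~e & (b | ((~~(~a & ~a) | e) -> (d | b))))):
    (~e & (b | ((~~(~a & ~a) | e) -> (d | b)))): α-rule — add ~e, (b | ((~~(~a & ~a) | e) -> (d | b))).
    (b | ((~~(~a & ~a) | e) -> (d | b))): β-rule — branch into b  //  ((~~(~a & ~a) | e) -> (d | b)).
      branch 2.1 (add b):
        ○ open, literals {b=T, e=F}.
      branch 2.2 (add ((~~(~a & ~a) | e) -> (d | b))):
        ((~~(~a & ~a) | e) -> (d | b)): β-rule — branch into ~(~~(~a & ~a) | e)  //  (d | b).
          branch 2.2.1 (add ~(~~(~a & ~a) | e)):
            ~(~~(~a & ~a) | e): α-rule — add ~~~(~a & ~a), ~e.
            ~~~(~a & ~a): drop double negation, giving ~(~a & ~a).
            ~(~a & ~a): β-rule — branch into ~~a  //  ~~a.
              branch 2.2.1.1 (add ~~a):
                ○ open, literals {a=T, e=F}.
              branch 2.2.1.2 (add ~~a):
                ○ open, literals {a=T, e=F}.
          branch 2.2.2 (add (d | b)):
            (d | b): β-rule — branch into d  //  b.
              branch 2.2.2.1 (add d):
                ○ open, literals {d=T, e=F}.
              branch 2.2.2.2 (add b):
                ○ open, literals {b=T, e=F}.
0 branches closed, 7 open.
Each open branch fixes some atoms; the unmentioned ones are free. Counting distinct full assignments: branch {d=T} (a, b, c, e) contributes 16 new; branch {d=T} (a, b, c, e) contributes 0 new; branch {b=T, e=F} (a, c, d) contributes 4 new; branch {a=T, e=F} (b, c, d) contributes 2 new; branch {a=T, e=F} (b, c, d) contributes 0 new; branch {d=T, e=F} (a, b, c) contributes 0 new; branch {b=T, e=F} (a, c, d) contributes 0 new. Total: 22.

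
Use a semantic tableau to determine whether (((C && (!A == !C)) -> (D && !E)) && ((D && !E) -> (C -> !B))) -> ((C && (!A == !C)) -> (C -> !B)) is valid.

Valid

Assume the negation and expand:
Initial set: {!((((C && (!A == !C)) -> (D && !E)) && ((D && !E) -> (C -> !B))) -> ((C && (!A == !C)) -> (C -> !B)))}.
!((((C && (!A == !C)) -> (D && !E)) && ((D && !E) -> (C -> !B))) -> ((C && (!A == !C)) -> (C -> !B))): α-rule — add (((C && (!A == !C)) -> (D && !E)) && ((D && !E) -> (C -> !B))), !((C && (!A == !C)) -> (C -> !B)).
(((C && (!A == !C)) -> (D && !E)) && ((D && !E) -> (C -> !B))): α-rule — add ((C && (!A == !C)) -> (D && !E)), ((D && !E) -> (C -> !B)).
!((C && (!A == !C)) -> (C -> !B)): α-rule — add (C && (!A == !C)), !(C -> !B).
(C && (!A == !C)): α-rule — add C, (!A == !C).
!(C -> !B): α-rule — add C, !!B.
((C && (!A == !C)) -> (D && !E)): β-rule — branch into !(C && (!A == !C))  //  (D && !E).
  branch 1 (add !(C && (!A == !C))):
    ((D && !E) -> (C -> !B)): β-rule — branch into !(D && !E)  //  (C -> !B).
      branch 1.1 (add !(D && !E)):
        (!A == !C): β-rule — branch into !A, !C  //  !!A, !!C.
          branch 1.1.1 (add !A, !C):
            × closes — contains both C and !C.
          branch 1.1.2 (add !!A, !!C):
            !(C && (!A == !C)): β-rule — branch into !C  //  !(!A == !C).
              branch 1.1.2.1 (add !C):
                × closes — contains both C and !C.
              branch 1.1.2.2 (add !(!A == !C)):
                !(D && !E): β-rule — branch into !D  //  !!E.
                  branch 1.1.2.2.1 (add !D):
                    !(!A == !C): β-rule — branch into !A, !!C  //  !!A, !C.
                      branch 1.1.2.2.1.1 (add !A, !!C):
                        × closes — contains both A and !A.
                      branch 1.1.2.2.1.2 (add !!A, !C):
                        × closes — contains both C and !C.
                  branch 1.1.2.2.2 (add !!E):
                    !(!A == !C): β-rule — branch into !A, !!C  //  !!A, !C.
                      branch 1.1.2.2.2.1 (add !A, !!C):
                        × closes — contains both A and !A.
                      branch 1.1.2.2.2.2 (add !!A, !C):
                        × closes — contains both C and !C.
      branch 1.2 (add (C -> !B)):
        (!A == !C): β-rule — branch into !A, !C  //  !!A, !!C.
          branch 1.2.1 (add !A, !C):
            × closes — contains both C and !C.
          branch 1.2.2 (add !!A, !!C):
            !(C && (!A == !C)): β-rule — branch into !C  //  !(!A == !C).
              branch 1.2.2.1 (add !C):
                × closes — contains both C and !C.
              branch 1.2.2.2 (add !(!A == !C)):
                (C -> !B): β-rule — branch into !C  //  !B.
                  branch 1.2.2.2.1 (add !C):
                    × closes — contains both C and !C.
                  branch 1.2.2.2.2 (add !B):
                    × closes — contains both B and !B.
  branch 2 (add (D && !E)):
    (D && !E): α-rule — add D, !E.
    ((D && !E) -> (C -> !B)): β-rule — branch into !(D && !E)  //  (C -> !B).
      branch 2.1 (add !(D && !E)):
        (!A == !C): β-rule — branch into !A, !C  //  !!A, !!C.
          branch 2.1.1 (add !A, !C):
            × closes — contains both C and !C.
          branch 2.1.2 (add !!A, !!C):
            !(D && !E): β-rule — branch into !D  //  !!E.
              branch 2.1.2.1 (add !D):
                × closes — contains both D and !D.
              branch 2.1.2.2 (add !!E):
                × closes — contains both E and !E.
      branch 2.2 (add (C -> !B)):
        (!A == !C): β-rule — branch into !A, !C  //  !!A, !!C.
          branch 2.2.1 (add !A, !C):
            × closes — contains both C and !C.
          branch 2.2.2 (add !!A, !!C):
            (C -> !B): β-rule — branch into !C  //  !B.
              branch 2.2.2.1 (add !C):
                × closes — contains both C and !C.
              branch 2.2.2.2 (add !B):
                × closes — contains both B and !B.
All 16 branches close.
Every branch closed, so the negation is unsatisfiable and the formula is valid.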